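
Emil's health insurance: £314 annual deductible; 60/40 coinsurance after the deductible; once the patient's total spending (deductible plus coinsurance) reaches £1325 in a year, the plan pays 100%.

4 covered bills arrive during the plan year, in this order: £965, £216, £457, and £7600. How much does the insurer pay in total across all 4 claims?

Bill 1, £965: deductible takes £314, £651 remains; coinsurance £651 × 40% = £260.40. Patient owes £574.40 (running OOP £574.40). Plan pays £965 − £574.40 = £390.60.
Bill 2, £216: deductible met; 40% of £216 = £86.40. Patient pays £86.40; OOP now £660.80. Insurer: £216 − £86.40 = £129.60.
Bill 3, £457: 40% coinsurance on £457 = £182.80. Patient pays £182.80; OOP now £843.60. Insurer: £457 − £182.80 = £274.20.
Bill 4, £7600: 40% coinsurance on £7600 = £3040. Adding that to £843.60 gives £3883.60, past the £1325 cap; patient pays only £1325 − £843.60 = £481.40. Plan pays £7600 − £481.40 = £7118.60.
Insurer total = bills − patient's total = £9238 − £1325 = £7913.

£7913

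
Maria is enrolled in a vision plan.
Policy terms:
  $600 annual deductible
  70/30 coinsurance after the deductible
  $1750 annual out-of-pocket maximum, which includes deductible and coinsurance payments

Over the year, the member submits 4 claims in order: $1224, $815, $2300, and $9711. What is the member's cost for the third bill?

$690

#1 ($1224): $600 finishes the deductible; $624 goes to coinsurance; 30% of $624 = $187.20. Cost to member: $787.20. OOP to date $787.20.
#2 ($815): 30% coinsurance on $815 = $244.50. Cost to member: $244.50. OOP to date $1031.70.
#3 ($2300): deductible met; 30% of $2300 = $690. Member pays $690; OOP now $1721.70.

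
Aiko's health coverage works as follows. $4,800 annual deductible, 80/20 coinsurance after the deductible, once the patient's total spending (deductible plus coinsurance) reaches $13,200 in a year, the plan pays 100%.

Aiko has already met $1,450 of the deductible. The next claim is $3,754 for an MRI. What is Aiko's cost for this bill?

$3,430.80

$1,450 of the $4,800 deductible is already met, leaving $3,350.
The remaining $404 (= $3,754 − $3,350) moves to coinsurance.
Patient's 20% share of $404 is $80.80.
Patient responsibility before any cap: $3,350 + $80.80 = $3,430.80.
Cumulative spending $1,450 + $3,430.80 = $4,880.80 stays under the $13,200 maximum.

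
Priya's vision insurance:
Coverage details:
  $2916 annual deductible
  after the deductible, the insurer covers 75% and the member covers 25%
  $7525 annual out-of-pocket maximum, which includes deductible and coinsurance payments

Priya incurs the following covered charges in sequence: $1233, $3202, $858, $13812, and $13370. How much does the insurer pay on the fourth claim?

$10359

Claim 1 ($1233): fully absorbed by the deductible. Member pays $1233; OOP now $1233. Insurer: $1233 − $1233 = $0.
Claim 2 ($3202): $1683 finishes the deductible; $1519 goes to coinsurance; coinsurance $1519 × 25% = $379.75. Member owes $2062.75 (running OOP $3295.75). Insurer: $3202 − $2062.75 = $1139.25.
Claim 3 ($858): 25% coinsurance on $858 = $214.50. Cost to member: $214.50. OOP to date $3510.25. Plan pays $858 − $214.50 = $643.50.
Claim 4 ($13812): 25% coinsurance on $13812 = $3453. Cost to member: $3453. OOP to date $6963.25. Plan pays $13812 − $3453 = $10359.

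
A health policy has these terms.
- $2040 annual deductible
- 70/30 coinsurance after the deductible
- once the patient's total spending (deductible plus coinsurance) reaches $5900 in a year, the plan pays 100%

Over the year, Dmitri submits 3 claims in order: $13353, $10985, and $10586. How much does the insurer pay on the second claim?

$10518.90

Bill 1, $13353: $2040 to deductible, leaving $11313; coinsurance $11313 × 30% = $3393.90. Patient owes $5433.90 (running OOP $5433.90). Plan pays $13353 − $5433.90 = $7919.10.
Bill 2, $10985: 30% coinsurance on $10985 = $3295.50. Adding that to $5433.90 gives $8729.40, past the $5900 cap; patient pays only $5900 − $5433.90 = $466.10. Insurer: $10985 − $466.10 = $10518.90.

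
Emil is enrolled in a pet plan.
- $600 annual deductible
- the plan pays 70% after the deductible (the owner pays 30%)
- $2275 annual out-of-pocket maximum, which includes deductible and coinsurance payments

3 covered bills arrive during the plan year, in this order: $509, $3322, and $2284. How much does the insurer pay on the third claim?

$1598.80

Claim 1 — $509: all of it applies to the deductible. Cost to owner: $509. OOP to date $509. Plan pays $509 − $509 = $0.
Claim 2 — $3322: $91 to deductible, leaving $3231; 30% of $3231 = $969.30. Owner pays $1060.30; OOP now $1569.30. Insurer: $3322 − $1060.30 = $2261.70.
Claim 3 — $2284: deductible already satisfied, so owner's share is 30% × $2284 = $685.20. Owner pays $685.20; OOP now $2254.50. Insurer: $2284 − $685.20 = $1598.80.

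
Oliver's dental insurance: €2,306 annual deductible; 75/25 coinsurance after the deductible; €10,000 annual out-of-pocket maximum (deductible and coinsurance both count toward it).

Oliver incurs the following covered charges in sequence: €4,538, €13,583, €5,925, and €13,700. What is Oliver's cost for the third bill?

€1,481.25

#1 (€4,538): deductible takes €2,306, €2,232 remains; patient's 25% is €558. Patient owes €2,864 (running OOP €2,864).
#2 (€13,583): deductible already satisfied, so patient's share is 25% × €13,583 = €3,395.75. Patient owes €3,395.75 (running OOP €6,259.75).
#3 (€5,925): 25% coinsurance on €5,925 = €1,481.25. Patient owes €1,481.25 (running OOP €7,741).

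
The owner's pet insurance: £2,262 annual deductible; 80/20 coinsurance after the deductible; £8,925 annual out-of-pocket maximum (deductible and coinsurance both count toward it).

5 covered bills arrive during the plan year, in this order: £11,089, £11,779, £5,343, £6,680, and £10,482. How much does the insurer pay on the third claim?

£4,274.40

#1 (£11,089): deductible takes £2,262, £8,827 remains; coinsurance £8,827 × 20% = £1,765.40. Owner owes £4,027.40 (running OOP £4,027.40). Insurer: £11,089 − £4,027.40 = £7,061.60.
#2 (£11,779): deductible met; 20% of £11,779 = £2,355.80. Cost to owner: £2,355.80. OOP to date £6,383.20. Insurer: £11,779 − £2,355.80 = £9,423.20.
#3 (£5,343): deductible already satisfied, so owner's share is 20% × £5,343 = £1,068.60. Owner pays £1,068.60; OOP now £7,451.80. Plan pays £5,343 − £1,068.60 = £4,274.40.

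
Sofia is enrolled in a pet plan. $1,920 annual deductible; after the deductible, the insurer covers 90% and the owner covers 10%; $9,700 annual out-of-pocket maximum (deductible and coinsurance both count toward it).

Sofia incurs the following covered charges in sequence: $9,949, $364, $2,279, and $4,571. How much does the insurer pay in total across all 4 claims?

Bill 1, $9,949: $1,920 finishes the deductible; $8,029 goes to coinsurance; owner's 10% is $802.90. Owner pays $2,722.90; OOP now $2,722.90. Insurer: $9,949 − $2,722.90 = $7,226.10.
Bill 2, $364: deductible already satisfied, so owner's share is 10% × $364 = $36.40. Owner pays $36.40; OOP now $2,759.30. Insurer: $364 − $36.40 = $327.60.
Bill 3, $2,279: deductible met; 10% of $2,279 = $227.90. Owner owes $227.90 (running OOP $2,987.20). Insurer: $2,279 − $227.90 = $2,051.10.
Bill 4, $4,571: deductible already satisfied, so owner's share is 10% × $4,571 = $457.10. Cost to owner: $457.10. OOP to date $3,444.30. Plan pays $4,571 − $457.10 = $4,113.90.
Insurer total: $7,226.10 + $327.60 + $2,051.10 + $4,113.90 = $13,718.70.

$13,718.70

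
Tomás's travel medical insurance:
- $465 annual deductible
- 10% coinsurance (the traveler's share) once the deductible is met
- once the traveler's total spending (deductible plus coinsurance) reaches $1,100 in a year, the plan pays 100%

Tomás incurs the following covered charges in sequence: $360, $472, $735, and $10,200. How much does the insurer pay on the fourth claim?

Claim 1 — $360: fully absorbed by the deductible. Traveler pays $360; OOP now $360. Insurer: $360 − $360 = $0.
Claim 2 — $472: $105 finishes the deductible; $367 goes to coinsurance; coinsurance $367 × 10% = $36.70. Traveler pays $141.70; OOP now $501.70. Insurer: $472 − $141.70 = $330.30.
Claim 3 — $735: deductible met; 10% of $735 = $73.50. Cost to traveler: $73.50. OOP to date $575.20. Insurer: $735 − $73.50 = $661.50.
Claim 4 — $10,200: deductible already satisfied, so traveler's share is 10% × $10,200 = $1,020. Adding that to $575.20 gives $1,595.20, past the $1,100 cap; traveler pays only $1,100 − $575.20 = $524.80. Plan pays $10,200 − $524.80 = $9,675.20.

$9,675.20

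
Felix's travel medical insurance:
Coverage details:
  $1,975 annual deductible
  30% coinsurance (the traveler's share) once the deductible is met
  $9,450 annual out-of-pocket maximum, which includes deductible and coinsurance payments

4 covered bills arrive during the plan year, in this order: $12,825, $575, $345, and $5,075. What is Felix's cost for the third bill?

$103.50

#1 ($12,825): $1,975 finishes the deductible; $10,850 goes to coinsurance; traveler's 30% is $3,255. Traveler pays $5,230; OOP now $5,230.
#2 ($575): 30% coinsurance on $575 = $172.50. Traveler owes $172.50 (running OOP $5,402.50).
#3 ($345): deductible already satisfied, so traveler's share is 30% × $345 = $103.50. Cost to traveler: $103.50. OOP to date $5,506.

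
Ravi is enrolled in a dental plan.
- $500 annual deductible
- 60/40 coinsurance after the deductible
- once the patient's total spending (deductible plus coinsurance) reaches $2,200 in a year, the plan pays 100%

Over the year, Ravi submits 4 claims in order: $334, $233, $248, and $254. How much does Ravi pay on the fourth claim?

$101.60

#1 ($334): entire amount goes to the deductible. Patient pays $334; OOP now $334.
#2 ($233): $166 finishes the deductible; $67 goes to coinsurance; coinsurance $67 × 40% = $26.80. Patient pays $192.80; OOP now $526.80.
#3 ($248): deductible met; 40% of $248 = $99.20. Patient pays $99.20; OOP now $626.
#4 ($254): deductible met; 40% of $254 = $101.60. Patient owes $101.60 (running OOP $727.60).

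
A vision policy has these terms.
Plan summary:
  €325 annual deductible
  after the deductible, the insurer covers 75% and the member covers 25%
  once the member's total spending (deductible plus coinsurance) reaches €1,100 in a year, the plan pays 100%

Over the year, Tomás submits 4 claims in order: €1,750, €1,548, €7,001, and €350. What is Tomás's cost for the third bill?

€31.75

Claim 1 (€1,750): €325 finishes the deductible; €1,425 goes to coinsurance; 25% of €1,425 = €356.25. Member pays €681.25; OOP now €681.25.
Claim 2 (€1,548): 25% coinsurance on €1,548 = €387. Member pays €387; OOP now €1,068.25.
Claim 3 (€7,001): deductible met; 25% of €7,001 = €1,750.25. Adding that to €1,068.25 gives €2,818.50, past the €1,100 cap; member pays only €1,100 − €1,068.25 = €31.75.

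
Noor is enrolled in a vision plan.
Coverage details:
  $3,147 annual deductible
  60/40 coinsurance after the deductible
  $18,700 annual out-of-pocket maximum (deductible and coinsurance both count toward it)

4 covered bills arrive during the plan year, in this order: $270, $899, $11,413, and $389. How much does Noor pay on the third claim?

$5,752

Claim 1 — $270: fully absorbed by the deductible. Member owes $270 (running OOP $270).
Claim 2 — $899: all of it applies to the deductible. Member owes $899 (running OOP $1,169).
Claim 3 — $11,413: $1,978 finishes the deductible; $9,435 goes to coinsurance; member's 40% is $3,774. Member owes $5,752 (running OOP $6,921).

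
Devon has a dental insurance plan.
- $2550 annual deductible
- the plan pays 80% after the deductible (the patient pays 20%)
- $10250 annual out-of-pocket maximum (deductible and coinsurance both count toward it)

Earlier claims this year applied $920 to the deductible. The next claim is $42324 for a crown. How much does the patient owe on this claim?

$9330

Remaining deductible: $2550 − $920 = $1630.
That leaves $42324 − $1630 = $40694 for coinsurance.
Coinsurance: $40694 × 20% = $8138.80.
So the patient owes $1630 + $8138.80 = $9768.80 before any cap.
That would bring total out-of-pocket to $10688.80, past the $10250 cap. The patient is capped at $10250 − $920 = $9330 on this claim.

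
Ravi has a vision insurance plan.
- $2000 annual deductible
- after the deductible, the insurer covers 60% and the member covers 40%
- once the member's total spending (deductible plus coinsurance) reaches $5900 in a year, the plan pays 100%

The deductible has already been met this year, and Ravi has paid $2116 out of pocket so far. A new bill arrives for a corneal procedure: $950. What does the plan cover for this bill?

With the deductible met, the entire $950 is subject to coinsurance.
Coinsurance: $950 × 40% = $380.
Cumulative spending $2116 + $380 = $2496 stays under the $5900 maximum.
Insurer pays the balance: $950 − $380 = $570.

$570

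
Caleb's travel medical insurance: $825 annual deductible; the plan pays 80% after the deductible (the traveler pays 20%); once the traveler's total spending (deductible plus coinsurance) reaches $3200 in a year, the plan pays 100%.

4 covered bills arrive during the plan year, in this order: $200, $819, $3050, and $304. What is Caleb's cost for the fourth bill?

Claim 1 — $200: entire amount goes to the deductible. Traveler pays $200; OOP now $200.
Claim 2 — $819: deductible takes $625, $194 remains; 20% of $194 = $38.80. Cost to traveler: $663.80. OOP to date $863.80.
Claim 3 — $3050: deductible met; 20% of $3050 = $610. Traveler pays $610; OOP now $1473.80.
Claim 4 — $304: 20% coinsurance on $304 = $60.80. Traveler owes $60.80 (running OOP $1534.60).

$60.80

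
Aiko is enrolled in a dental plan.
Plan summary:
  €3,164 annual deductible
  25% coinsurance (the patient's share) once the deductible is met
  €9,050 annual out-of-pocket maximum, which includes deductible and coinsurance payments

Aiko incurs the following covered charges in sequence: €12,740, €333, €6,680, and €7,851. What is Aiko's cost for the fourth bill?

€1,738.75

#1 (€12,740): €3,164 finishes the deductible; €9,576 goes to coinsurance; 25% of €9,576 = €2,394. Patient owes €5,558 (running OOP €5,558).
#2 (€333): deductible already satisfied, so patient's share is 25% × €333 = €83.25. Cost to patient: €83.25. OOP to date €5,641.25.
#3 (€6,680): deductible met; 25% of €6,680 = €1,670. Patient pays €1,670; OOP now €7,311.25.
#4 (€7,851): deductible met; 25% of €7,851 = €1,962.75. OOP would hit €9,274 > €9,050, so the cap limits the patient to €9,050 − €7,311.25 = €1,738.75.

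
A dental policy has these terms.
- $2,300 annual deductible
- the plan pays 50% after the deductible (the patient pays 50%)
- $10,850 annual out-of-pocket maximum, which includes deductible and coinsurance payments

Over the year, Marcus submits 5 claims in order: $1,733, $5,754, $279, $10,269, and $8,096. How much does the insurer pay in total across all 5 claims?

#1 ($1,733): entire amount goes to the deductible. Cost to patient: $1,733. OOP to date $1,733. Insurer: $1,733 − $1,733 = $0.
#2 ($5,754): $567 to deductible, leaving $5,187; patient's 50% is $2,593.50. Cost to patient: $3,160.50. OOP to date $4,893.50. Plan pays $5,754 − $3,160.50 = $2,593.50.
#3 ($279): 50% coinsurance on $279 = $139.50. Patient pays $139.50; OOP now $5,033. Insurer: $279 − $139.50 = $139.50.
#4 ($10,269): 50% coinsurance on $10,269 = $5,134.50. Patient pays $5,134.50; OOP now $10,167.50. Plan pays $10,269 − $5,134.50 = $5,134.50.
#5 ($8,096): deductible met; 50% of $8,096 = $4,048. That would push OOP to $14,215.50, over the $10,850 cap, so patient pays $10,850 − $10,167.50 = $682.50. Plan pays $8,096 − $682.50 = $7,413.50.
Insurer total = bills − patient's total = $26,131 − $10,850 = $15,281.

$15,281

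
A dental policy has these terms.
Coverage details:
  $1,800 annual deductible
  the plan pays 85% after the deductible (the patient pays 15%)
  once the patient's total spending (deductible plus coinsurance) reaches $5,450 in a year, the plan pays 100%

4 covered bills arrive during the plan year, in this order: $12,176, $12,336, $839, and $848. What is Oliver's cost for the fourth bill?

Claim 1 ($12,176): $1,800 finishes the deductible; $10,376 goes to coinsurance; coinsurance $10,376 × 15% = $1,556.40. Patient owes $3,356.40 (running OOP $3,356.40).
Claim 2 ($12,336): deductible met; 15% of $12,336 = $1,850.40. Cost to patient: $1,850.40. OOP to date $5,206.80.
Claim 3 ($839): 15% coinsurance on $839 = $125.85. Patient pays $125.85; OOP now $5,332.65.
Claim 4 ($848): deductible met; 15% of $848 = $127.20. OOP would hit $5,459.85 > $5,450, so the cap limits the patient to $5,450 − $5,332.65 = $117.35.

$117.35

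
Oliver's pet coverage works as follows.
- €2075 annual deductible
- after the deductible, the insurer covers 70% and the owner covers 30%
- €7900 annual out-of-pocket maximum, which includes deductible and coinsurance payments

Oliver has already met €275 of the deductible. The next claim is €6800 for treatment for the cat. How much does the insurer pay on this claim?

€3500

€275 of the €2075 deductible is already met, leaving €1800.
The remaining €5000 (= €6800 − €1800) moves to coinsurance.
Coinsurance: €5000 × 30% = €1500.
That puts the owner's cost at €1800 + €1500 = €3300 before any cap.
Total out-of-pocket so far would be €275 + €3300 = €3575, below the €7900 cap — no reduction.
The plan picks up €6800 − €3300 = €3500.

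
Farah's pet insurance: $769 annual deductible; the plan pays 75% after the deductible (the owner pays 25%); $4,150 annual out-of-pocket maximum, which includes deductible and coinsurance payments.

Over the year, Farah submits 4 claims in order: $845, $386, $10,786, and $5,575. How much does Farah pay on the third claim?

$2,696.50

Bill 1, $845: $769 finishes the deductible; $76 goes to coinsurance; 25% of $76 = $19. Cost to owner: $788. OOP to date $788.
Bill 2, $386: deductible already satisfied, so owner's share is 25% × $386 = $96.50. Owner owes $96.50 (running OOP $884.50).
Bill 3, $10,786: deductible met; 25% of $10,786 = $2,696.50. Owner pays $2,696.50; OOP now $3,581.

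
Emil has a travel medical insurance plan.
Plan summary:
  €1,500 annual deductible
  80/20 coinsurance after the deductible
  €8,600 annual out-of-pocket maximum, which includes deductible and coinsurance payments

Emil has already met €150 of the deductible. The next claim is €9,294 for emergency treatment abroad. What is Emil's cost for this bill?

€2,938.80

Deductible still to meet: €1,500 − €150 = €1,350.
That leaves €9,294 − €1,350 = €7,944 for coinsurance.
Traveler's 20% share of €7,944 is €1,588.80.
That puts the traveler's cost at €1,350 + €1,588.80 = €2,938.80 before any cap.
Total out-of-pocket so far would be €150 + €2,938.80 = €3,088.80, below the €8,600 cap — no reduction.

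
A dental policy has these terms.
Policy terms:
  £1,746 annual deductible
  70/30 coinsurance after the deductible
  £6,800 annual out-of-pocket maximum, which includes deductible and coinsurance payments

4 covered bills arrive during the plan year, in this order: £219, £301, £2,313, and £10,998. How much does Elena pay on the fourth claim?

£3,299.40

Claim 1 (£219): entire amount goes to the deductible. Patient owes £219 (running OOP £219).
Claim 2 (£301): all of it applies to the deductible. Patient pays £301; OOP now £520.
Claim 3 (£2,313): £1,226 to deductible, leaving £1,087; 30% of £1,087 = £326.10. Cost to patient: £1,552.10. OOP to date £2,072.10.
Claim 4 (£10,998): deductible met; 30% of £10,998 = £3,299.40. Patient owes £3,299.40 (running OOP £5,371.50).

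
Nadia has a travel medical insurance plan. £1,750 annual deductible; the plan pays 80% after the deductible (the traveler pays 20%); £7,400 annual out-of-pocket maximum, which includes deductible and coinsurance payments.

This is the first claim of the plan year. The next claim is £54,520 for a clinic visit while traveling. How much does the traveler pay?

£7,400

Deductible not yet touched, so the first £1,750 of the bill goes to the deductible.
The remaining £52,770 (= £54,520 − £1,750) moves to coinsurance.
20% of £52,770 = £10,554 falls to the traveler.
Traveler responsibility before any cap: £1,750 + £10,554 = £12,304.
That would bring total out-of-pocket to £12,304, past the £7,400 cap. The traveler is capped at £7,400 − £0 = £7,400 on this claim.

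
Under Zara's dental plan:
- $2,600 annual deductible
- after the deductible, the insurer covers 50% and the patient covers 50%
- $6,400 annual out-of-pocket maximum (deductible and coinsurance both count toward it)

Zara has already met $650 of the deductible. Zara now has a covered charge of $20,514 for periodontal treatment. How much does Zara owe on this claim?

Remaining deductible: $2,600 − $650 = $1,950.
That leaves $20,514 − $1,950 = $18,564 for coinsurance.
Patient's 50% share of $18,564 is $9,282.
Patient responsibility before any cap: $1,950 + $9,282 = $11,232.
That would bring total out-of-pocket to $11,882, past the $6,400 cap. The patient is capped at $6,400 − $650 = $5,750 on this claim.

$5,750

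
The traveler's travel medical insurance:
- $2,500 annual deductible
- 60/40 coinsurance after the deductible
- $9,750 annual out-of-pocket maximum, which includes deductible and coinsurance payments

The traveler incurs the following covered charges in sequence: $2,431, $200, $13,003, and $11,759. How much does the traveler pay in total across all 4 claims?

#1 ($2,431): all of it applies to the deductible. Traveler pays $2,431; OOP now $2,431.
#2 ($200): deductible takes $69, $131 remains; traveler's 40% is $52.40. Traveler owes $121.40 (running OOP $2,552.40).
#3 ($13,003): 40% coinsurance on $13,003 = $5,201.20. Traveler owes $5,201.20 (running OOP $7,753.60).
#4 ($11,759): 40% coinsurance on $11,759 = $4,703.60. OOP would hit $12,457.20 > $9,750, so the cap limits the traveler to $9,750 − $7,753.60 = $1,996.40.
Total paid by the traveler: $2,431 + $121.40 + $5,201.20 + $1,996.40 = $9,750.

$9,750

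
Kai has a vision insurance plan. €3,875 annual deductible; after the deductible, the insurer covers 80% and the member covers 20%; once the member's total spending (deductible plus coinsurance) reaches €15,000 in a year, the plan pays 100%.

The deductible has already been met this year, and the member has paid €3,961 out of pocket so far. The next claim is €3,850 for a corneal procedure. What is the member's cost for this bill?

The deductible is already satisfied, so the full bill goes to coinsurance.
Coinsurance: €3,850 × 20% = €770.
Year-to-date out-of-pocket becomes €3,961 + €770 = €4,731, still under the €15,000 maximum, so no cap applies.

€770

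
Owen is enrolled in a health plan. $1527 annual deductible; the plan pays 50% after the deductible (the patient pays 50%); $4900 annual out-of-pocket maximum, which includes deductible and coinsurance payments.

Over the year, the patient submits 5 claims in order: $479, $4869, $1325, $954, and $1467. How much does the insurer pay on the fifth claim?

$1144

Claim 1 ($479): all of it applies to the deductible. Cost to patient: $479. OOP to date $479. Plan pays $479 − $479 = $0.
Claim 2 ($4869): deductible takes $1048, $3821 remains; 50% of $3821 = $1910.50. Patient owes $2958.50 (running OOP $3437.50). Plan pays $4869 − $2958.50 = $1910.50.
Claim 3 ($1325): deductible already satisfied, so patient's share is 50% × $1325 = $662.50. Cost to patient: $662.50. OOP to date $4100. Insurer: $1325 − $662.50 = $662.50.
Claim 4 ($954): deductible already satisfied, so patient's share is 50% × $954 = $477. Patient pays $477; OOP now $4577. Plan pays $954 − $477 = $477.
Claim 5 ($1467): deductible met; 50% of $1467 = $733.50. Adding that to $4577 gives $5310.50, past the $4900 cap; patient pays only $4900 − $4577 = $323. Insurer: $1467 − $323 = $1144.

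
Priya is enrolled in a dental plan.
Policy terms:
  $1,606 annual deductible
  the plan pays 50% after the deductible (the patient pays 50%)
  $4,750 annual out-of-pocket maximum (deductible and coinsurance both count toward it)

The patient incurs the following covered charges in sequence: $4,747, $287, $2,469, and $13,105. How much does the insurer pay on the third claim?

Claim 1 ($4,747): $1,606 to deductible, leaving $3,141; 50% of $3,141 = $1,570.50. Patient pays $3,176.50; OOP now $3,176.50. Plan pays $4,747 − $3,176.50 = $1,570.50.
Claim 2 ($287): deductible already satisfied, so patient's share is 50% × $287 = $143.50. Patient pays $143.50; OOP now $3,320. Plan pays $287 − $143.50 = $143.50.
Claim 3 ($2,469): deductible met; 50% of $2,469 = $1,234.50. Patient pays $1,234.50; OOP now $4,554.50. Plan pays $2,469 − $1,234.50 = $1,234.50.

$1,234.50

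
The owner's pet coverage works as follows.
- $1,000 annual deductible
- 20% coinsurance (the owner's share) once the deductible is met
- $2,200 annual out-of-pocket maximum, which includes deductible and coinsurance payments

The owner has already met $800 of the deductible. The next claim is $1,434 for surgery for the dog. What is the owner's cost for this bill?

$446.80

Remaining deductible: $1,000 − $800 = $200.
After the $200 deductible portion, $1,434 − $200 = $1,234 is subject to coinsurance.
20% of $1,234 = $246.80 falls to the owner.
That puts the owner's cost at $200 + $246.80 = $446.80 before any cap.
Cumulative spending $800 + $446.80 = $1,246.80 stays under the $2,200 maximum.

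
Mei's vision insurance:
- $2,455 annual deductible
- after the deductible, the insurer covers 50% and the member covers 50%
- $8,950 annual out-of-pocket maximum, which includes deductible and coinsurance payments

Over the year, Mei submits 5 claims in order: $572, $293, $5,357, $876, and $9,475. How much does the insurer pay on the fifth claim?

$5,301.50

Bill 1, $572: entire amount goes to the deductible. Cost to member: $572. OOP to date $572. Insurer: $572 − $572 = $0.
Bill 2, $293: entire amount goes to the deductible. Member pays $293; OOP now $865. Plan pays $293 − $293 = $0.
Bill 3, $5,357: $1,590 to deductible, leaving $3,767; coinsurance $3,767 × 50% = $1,883.50. Member pays $3,473.50; OOP now $4,338.50. Plan pays $5,357 − $3,473.50 = $1,883.50.
Bill 4, $876: deductible met; 50% of $876 = $438. Member owes $438 (running OOP $4,776.50). Insurer: $876 − $438 = $438.
Bill 5, $9,475: 50% coinsurance on $9,475 = $4,737.50. That would push OOP to $9,514, over the $8,950 cap, so member pays $8,950 − $4,776.50 = $4,173.50. Insurer: $9,475 − $4,173.50 = $5,301.50.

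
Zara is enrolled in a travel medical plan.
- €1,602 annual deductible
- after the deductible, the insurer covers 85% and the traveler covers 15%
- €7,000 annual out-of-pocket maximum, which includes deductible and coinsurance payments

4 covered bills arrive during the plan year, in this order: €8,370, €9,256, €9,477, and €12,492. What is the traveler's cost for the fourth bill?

€1,572.85

Bill 1, €8,370: €1,602 to deductible, leaving €6,768; coinsurance €6,768 × 15% = €1,015.20. Traveler pays €2,617.20; OOP now €2,617.20.
Bill 2, €9,256: deductible already satisfied, so traveler's share is 15% × €9,256 = €1,388.40. Traveler owes €1,388.40 (running OOP €4,005.60).
Bill 3, €9,477: 15% coinsurance on €9,477 = €1,421.55. Traveler pays €1,421.55; OOP now €5,427.15.
Bill 4, €12,492: 15% coinsurance on €12,492 = €1,873.80. OOP would hit €7,300.95 > €7,000, so the cap limits the traveler to €7,000 − €5,427.15 = €1,572.85.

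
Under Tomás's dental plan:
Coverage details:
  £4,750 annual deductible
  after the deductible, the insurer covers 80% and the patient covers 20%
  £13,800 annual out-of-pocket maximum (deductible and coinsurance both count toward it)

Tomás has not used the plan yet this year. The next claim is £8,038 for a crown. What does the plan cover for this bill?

£2,630.40

The full £4,750 deductible is still open; £4,750 of this bill applies to it.
The remaining £3,288 (= £8,038 − £4,750) moves to coinsurance.
Coinsurance: £3,288 × 20% = £657.60.
Patient responsibility before any cap: £4,750 + £657.60 = £5,407.60.
Year-to-date out-of-pocket becomes £0 + £5,407.60 = £5,407.60, still under the £13,800 maximum, so no cap applies.
The plan picks up £8,038 − £5,407.60 = £2,630.40.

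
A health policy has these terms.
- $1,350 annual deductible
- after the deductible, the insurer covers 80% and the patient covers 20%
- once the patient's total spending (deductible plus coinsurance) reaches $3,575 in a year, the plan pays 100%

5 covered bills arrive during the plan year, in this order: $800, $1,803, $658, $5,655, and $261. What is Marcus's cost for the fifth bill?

Bill 1, $800: fully absorbed by the deductible. Cost to patient: $800. OOP to date $800.
Bill 2, $1,803: $550 to deductible, leaving $1,253; coinsurance $1,253 × 20% = $250.60. Patient owes $800.60 (running OOP $1,600.60).
Bill 3, $658: deductible met; 20% of $658 = $131.60. Cost to patient: $131.60. OOP to date $1,732.20.
Bill 4, $5,655: deductible met; 20% of $5,655 = $1,131. Cost to patient: $1,131. OOP to date $2,863.20.
Bill 5, $261: deductible already satisfied, so patient's share is 20% × $261 = $52.20. Cost to patient: $52.20. OOP to date $2,915.40.

$52.20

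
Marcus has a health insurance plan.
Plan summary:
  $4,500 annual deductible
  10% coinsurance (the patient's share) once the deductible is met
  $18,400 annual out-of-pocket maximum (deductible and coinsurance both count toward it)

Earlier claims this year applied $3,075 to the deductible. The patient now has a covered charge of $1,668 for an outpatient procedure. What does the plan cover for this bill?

Remaining deductible: $4,500 − $3,075 = $1,425.
After the $1,425 deductible portion, $1,668 − $1,425 = $243 is subject to coinsurance.
10% of $243 = $24.30 falls to the patient.
So the patient owes $1,425 + $24.30 = $1,449.30 before any cap.
Cumulative spending $3,075 + $1,449.30 = $4,524.30 stays under the $18,400 maximum.
Insurer pays the balance: $1,668 − $1,449.30 = $218.70.

$218.70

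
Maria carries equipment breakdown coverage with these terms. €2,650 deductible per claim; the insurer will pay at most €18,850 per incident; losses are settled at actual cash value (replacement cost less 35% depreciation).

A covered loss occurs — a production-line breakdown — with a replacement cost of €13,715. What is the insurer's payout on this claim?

€6,264.75

Depreciate 35%: the covered value is €13,715 × 0.65 = €8,914.75.
After the deductible, €8,914.75 − €2,650 = €6,264.75 remains.
€6,264.75 is within the €18,850 limit, so the insurer pays €6,264.75.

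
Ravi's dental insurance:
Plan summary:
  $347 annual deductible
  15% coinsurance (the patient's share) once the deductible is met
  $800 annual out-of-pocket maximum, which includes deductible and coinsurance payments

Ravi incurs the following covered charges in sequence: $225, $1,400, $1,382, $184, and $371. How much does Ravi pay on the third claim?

Bill 1, $225: all of it applies to the deductible. Patient pays $225; OOP now $225.
Bill 2, $1,400: $122 finishes the deductible; $1,278 goes to coinsurance; patient's 15% is $191.70. Cost to patient: $313.70. OOP to date $538.70.
Bill 3, $1,382: deductible already satisfied, so patient's share is 15% × $1,382 = $207.30. Cost to patient: $207.30. OOP to date $746.

$207.30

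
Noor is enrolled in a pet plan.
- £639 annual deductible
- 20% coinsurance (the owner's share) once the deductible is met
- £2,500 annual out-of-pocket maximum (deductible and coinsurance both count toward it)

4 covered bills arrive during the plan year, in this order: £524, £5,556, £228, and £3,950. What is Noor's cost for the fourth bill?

£727.20

#1 (£524): all of it applies to the deductible. Owner owes £524 (running OOP £524).
#2 (£5,556): £115 finishes the deductible; £5,441 goes to coinsurance; 20% of £5,441 = £1,088.20. Owner pays £1,203.20; OOP now £1,727.20.
#3 (£228): deductible met; 20% of £228 = £45.60. Owner owes £45.60 (running OOP £1,772.80).
#4 (£3,950): 20% coinsurance on £3,950 = £790. Adding that to £1,772.80 gives £2,562.80, past the £2,500 cap; owner pays only £2,500 − £1,772.80 = £727.20.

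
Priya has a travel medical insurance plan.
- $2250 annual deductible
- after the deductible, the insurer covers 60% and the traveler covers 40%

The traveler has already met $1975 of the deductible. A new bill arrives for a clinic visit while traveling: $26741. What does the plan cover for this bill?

$1975 of the $2250 deductible is already met, leaving $275.
The remaining $26466 (= $26741 − $275) moves to coinsurance.
Coinsurance: $26466 × 40% = $10586.40.
So the traveler owes $275 + $10586.40 = $10861.40.
Insurer pays the balance: $26741 − $10861.40 = $15879.60.

$15879.60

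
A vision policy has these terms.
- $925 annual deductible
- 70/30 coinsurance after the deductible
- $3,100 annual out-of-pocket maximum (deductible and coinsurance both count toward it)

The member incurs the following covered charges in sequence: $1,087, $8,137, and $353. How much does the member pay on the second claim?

Claim 1 — $1,087: $925 to deductible, leaving $162; 30% of $162 = $48.60. Member pays $973.60; OOP now $973.60.
Claim 2 — $8,137: deductible met; 30% of $8,137 = $2,441.10. That would push OOP to $3,414.70, over the $3,100 cap, so member pays $3,100 − $973.60 = $2,126.40.

$2,126.40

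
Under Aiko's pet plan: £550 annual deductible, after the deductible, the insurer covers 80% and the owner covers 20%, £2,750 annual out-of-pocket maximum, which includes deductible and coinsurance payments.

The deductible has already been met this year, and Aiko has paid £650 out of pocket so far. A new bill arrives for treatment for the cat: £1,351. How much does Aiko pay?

£270.20

The deductible is already satisfied, so the full bill goes to coinsurance.
Coinsurance: £1,351 × 20% = £270.20.
Total out-of-pocket so far would be £650 + £270.20 = £920.20, below the £2,750 cap — no reduction.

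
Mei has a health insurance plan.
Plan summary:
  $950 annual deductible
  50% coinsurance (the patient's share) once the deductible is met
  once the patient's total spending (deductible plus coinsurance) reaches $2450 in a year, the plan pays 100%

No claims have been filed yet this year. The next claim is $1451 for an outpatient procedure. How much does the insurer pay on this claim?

Deductible not yet touched, so the first $950 of the bill goes to the deductible.
That leaves $1451 − $950 = $501 for coinsurance.
50% of $501 = $250.50 falls to the patient.
So the patient owes $950 + $250.50 = $1200.50 before any cap.
Cumulative spending $0 + $1200.50 = $1200.50 stays under the $2450 maximum.
Insurer pays the balance: $1451 − $1200.50 = $250.50.

$250.50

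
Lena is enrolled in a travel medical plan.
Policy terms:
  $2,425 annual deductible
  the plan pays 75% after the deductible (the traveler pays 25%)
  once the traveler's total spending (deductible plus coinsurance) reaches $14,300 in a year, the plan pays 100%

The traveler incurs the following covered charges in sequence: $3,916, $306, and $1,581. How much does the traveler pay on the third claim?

Claim 1 — $3,916: deductible takes $2,425, $1,491 remains; traveler's 25% is $372.75. Cost to traveler: $2,797.75. OOP to date $2,797.75.
Claim 2 — $306: deductible met; 25% of $306 = $76.50. Traveler owes $76.50 (running OOP $2,874.25).
Claim 3 — $1,581: 25% coinsurance on $1,581 = $395.25. Traveler owes $395.25 (running OOP $3,269.50).

$395.25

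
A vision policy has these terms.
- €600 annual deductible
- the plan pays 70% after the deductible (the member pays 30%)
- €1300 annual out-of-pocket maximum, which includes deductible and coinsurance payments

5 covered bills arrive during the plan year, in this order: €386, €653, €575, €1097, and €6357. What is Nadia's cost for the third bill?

Claim 1 — €386: fully absorbed by the deductible. Member owes €386 (running OOP €386).
Claim 2 — €653: deductible takes €214, €439 remains; member's 30% is €131.70. Cost to member: €345.70. OOP to date €731.70.
Claim 3 — €575: deductible met; 30% of €575 = €172.50. Member owes €172.50 (running OOP €904.20).

€172.50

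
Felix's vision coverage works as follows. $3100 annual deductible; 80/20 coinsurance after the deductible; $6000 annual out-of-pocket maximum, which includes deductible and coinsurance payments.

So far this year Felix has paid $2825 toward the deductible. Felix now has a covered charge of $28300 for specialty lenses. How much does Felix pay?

$3175

Remaining deductible: $3100 − $2825 = $275.
The remaining $28025 (= $28300 − $275) moves to coinsurance.
Member's 20% share of $28025 is $5605.
So the member owes $275 + $5605 = $5880 before any cap.
Adding $5880 to the $2825 already spent would give $8705, which exceeds the $6000 cap; the member pays just $6000 − $2825 = $3175.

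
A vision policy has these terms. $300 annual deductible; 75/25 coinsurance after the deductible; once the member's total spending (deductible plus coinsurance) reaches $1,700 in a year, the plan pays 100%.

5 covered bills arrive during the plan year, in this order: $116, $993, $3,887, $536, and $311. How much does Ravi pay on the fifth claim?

$77.75

#1 ($116): all of it applies to the deductible. Member owes $116 (running OOP $116).
#2 ($993): $184 to deductible, leaving $809; coinsurance $809 × 25% = $202.25. Member owes $386.25 (running OOP $502.25).
#3 ($3,887): 25% coinsurance on $3,887 = $971.75. Member owes $971.75 (running OOP $1,474).
#4 ($536): 25% coinsurance on $536 = $134. Member pays $134; OOP now $1,608.
#5 ($311): 25% coinsurance on $311 = $77.75. Member pays $77.75; OOP now $1,685.75.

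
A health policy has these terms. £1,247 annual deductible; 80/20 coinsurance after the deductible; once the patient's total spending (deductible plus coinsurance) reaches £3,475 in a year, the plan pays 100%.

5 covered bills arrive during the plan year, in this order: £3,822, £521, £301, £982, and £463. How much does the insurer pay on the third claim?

Claim 1 — £3,822: £1,247 to deductible, leaving £2,575; coinsurance £2,575 × 20% = £515. Patient owes £1,762 (running OOP £1,762). Plan pays £3,822 − £1,762 = £2,060.
Claim 2 — £521: 20% coinsurance on £521 = £104.20. Cost to patient: £104.20. OOP to date £1,866.20. Plan pays £521 − £104.20 = £416.80.
Claim 3 — £301: 20% coinsurance on £301 = £60.20. Cost to patient: £60.20. OOP to date £1,926.40. Plan pays £301 − £60.20 = £240.80.

£240.80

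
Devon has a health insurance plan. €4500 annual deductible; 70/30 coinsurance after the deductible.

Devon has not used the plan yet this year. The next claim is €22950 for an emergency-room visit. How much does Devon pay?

€10035

Deductible not yet touched, so the first €4500 of the bill goes to the deductible.
That leaves €22950 − €4500 = €18450 for coinsurance.
30% of €18450 = €5535 falls to the patient.
That puts the patient's cost at €4500 + €5535 = €10035.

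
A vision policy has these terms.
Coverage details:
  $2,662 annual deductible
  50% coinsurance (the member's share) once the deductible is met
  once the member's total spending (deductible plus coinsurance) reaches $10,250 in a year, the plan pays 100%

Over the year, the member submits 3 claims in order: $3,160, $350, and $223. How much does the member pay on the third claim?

#1 ($3,160): deductible takes $2,662, $498 remains; coinsurance $498 × 50% = $249. Member owes $2,911 (running OOP $2,911).
#2 ($350): deductible met; 50% of $350 = $175. Member pays $175; OOP now $3,086.
#3 ($223): deductible met; 50% of $223 = $111.50. Cost to member: $111.50. OOP to date $3,197.50.

$111.50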